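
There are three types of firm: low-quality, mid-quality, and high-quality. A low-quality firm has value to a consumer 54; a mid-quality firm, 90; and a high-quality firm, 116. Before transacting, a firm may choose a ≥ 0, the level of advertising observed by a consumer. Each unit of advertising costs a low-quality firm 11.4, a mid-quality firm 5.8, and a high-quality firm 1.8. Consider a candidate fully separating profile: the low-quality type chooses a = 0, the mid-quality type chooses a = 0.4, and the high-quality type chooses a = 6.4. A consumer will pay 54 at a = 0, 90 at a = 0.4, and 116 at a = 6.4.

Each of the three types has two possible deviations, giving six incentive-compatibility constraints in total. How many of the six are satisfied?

High-quality (own payoff 116 − 1.8×6.4 = 104.48): to a=0 gives 54 → no gain ✓; to a=0.4 gives 90 − 1.8×0.4 = 89.28 → no gain ✓.
Low-quality (own payoff 54): to a=0.4 gives 90 − 11.4×0.4 = 85.44 → profitable ✗; to a=6.4 gives 116 − 11.4×6.4 = 43.04 → no gain ✓.
Mid-quality (own payoff 90 − 5.8×0.4 = 87.68): to a=0 gives 54 → no gain ✓; to a=6.4 gives 116 − 5.8×6.4 = 78.88 → no gain ✓.
5 of the 6 constraints hold; not an equilibrium.

5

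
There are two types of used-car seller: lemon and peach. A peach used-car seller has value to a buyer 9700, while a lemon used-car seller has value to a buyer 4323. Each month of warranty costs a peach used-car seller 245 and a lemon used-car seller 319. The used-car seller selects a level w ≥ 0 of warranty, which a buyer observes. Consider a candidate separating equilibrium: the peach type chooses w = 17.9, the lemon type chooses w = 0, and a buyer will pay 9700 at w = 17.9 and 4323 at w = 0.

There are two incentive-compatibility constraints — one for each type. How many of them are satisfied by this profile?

2

Peach type: signal → 9700 − 245 × 17.9 = 5314.5; deviate to 0 → 4323. IC holds (5314.5 ≥ 4323).
Lemon type: stay at 0 → 4323; mimic → 9700 − 319 × 17.9 = 3989.9. IC holds (4323 ≥ 3989.9).
2 of 2 constraints hold, so this is a separating equilibrium.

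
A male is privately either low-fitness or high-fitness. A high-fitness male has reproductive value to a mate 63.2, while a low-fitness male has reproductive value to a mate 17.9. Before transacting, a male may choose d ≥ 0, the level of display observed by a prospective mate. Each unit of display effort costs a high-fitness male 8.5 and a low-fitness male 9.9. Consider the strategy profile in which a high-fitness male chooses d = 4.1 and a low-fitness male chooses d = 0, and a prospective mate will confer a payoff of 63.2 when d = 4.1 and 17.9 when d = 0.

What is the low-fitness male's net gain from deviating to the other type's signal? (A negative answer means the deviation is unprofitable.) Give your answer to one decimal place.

4.7

Playing d = 0 the low-fitness male receives 17.9.
Deviating to d = 4.1 brings payment 63.2 at cost 9.9 × 4.1 = 40.59, netting 22.61.
Gain from deviating: 22.61 − 17.9 = 4.71, i.e. 4.7 to one decimal place.
The gain is positive, so the low-fitness type's incentive-compatibility constraint is violated — this profile is not a separating equilibrium.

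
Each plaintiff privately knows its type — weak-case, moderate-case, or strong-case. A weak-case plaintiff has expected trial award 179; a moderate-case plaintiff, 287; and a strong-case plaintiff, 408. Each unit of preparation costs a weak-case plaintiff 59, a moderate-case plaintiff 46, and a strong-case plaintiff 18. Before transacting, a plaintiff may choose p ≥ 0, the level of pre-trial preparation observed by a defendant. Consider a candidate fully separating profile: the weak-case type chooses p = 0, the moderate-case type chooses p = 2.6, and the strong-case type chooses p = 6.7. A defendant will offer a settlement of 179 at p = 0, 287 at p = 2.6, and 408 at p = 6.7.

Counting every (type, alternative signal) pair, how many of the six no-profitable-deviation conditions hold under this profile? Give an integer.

5

Weak-case (own payoff 179): to p=2.6 gives 287 − 59×2.6 = 133.6 → no gain ✓; to p=6.7 gives 408 − 59×6.7 = 12.7 → no gain ✓.
Moderate-case (own payoff 287 − 46×2.6 = 167.4): to p=0 gives 179 → profitable ✗; to p=6.7 gives 408 − 46×6.7 = 99.8 → no gain ✓.
Strong-case (own payoff 408 − 18×6.7 = 287.4): to p=0 gives 179 → no gain ✓; to p=2.6 gives 287 − 18×2.6 = 240.2 → no gain ✓.
5 of the 6 constraints hold; not an equilibrium.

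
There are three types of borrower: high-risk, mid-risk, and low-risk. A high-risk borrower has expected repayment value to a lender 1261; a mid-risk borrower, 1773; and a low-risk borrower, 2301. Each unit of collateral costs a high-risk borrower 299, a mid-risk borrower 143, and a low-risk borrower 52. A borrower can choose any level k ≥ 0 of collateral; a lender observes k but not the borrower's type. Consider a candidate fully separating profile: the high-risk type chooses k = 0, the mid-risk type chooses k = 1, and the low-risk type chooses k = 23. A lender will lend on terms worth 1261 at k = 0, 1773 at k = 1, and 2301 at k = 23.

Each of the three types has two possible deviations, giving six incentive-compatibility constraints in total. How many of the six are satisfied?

3

High-risk (own payoff 1261): to k=1 gives 1773 − 299×1 = 1474 → profitable ✗; to k=23 gives 2301 − 299×23 = -4576 → no gain ✓.
Mid-risk (own payoff 1773 − 143×1 = 1630): to k=0 gives 1261 → no gain ✓; to k=23 gives 2301 − 143×23 = -988 → no gain ✓.
Low-risk (own payoff 2301 − 52×23 = 1105): to k=0 gives 1261 → profitable ✗; to k=1 gives 1773 − 52×1 = 1721 → profitable ✗.
3 of the 6 constraints hold; not an equilibrium.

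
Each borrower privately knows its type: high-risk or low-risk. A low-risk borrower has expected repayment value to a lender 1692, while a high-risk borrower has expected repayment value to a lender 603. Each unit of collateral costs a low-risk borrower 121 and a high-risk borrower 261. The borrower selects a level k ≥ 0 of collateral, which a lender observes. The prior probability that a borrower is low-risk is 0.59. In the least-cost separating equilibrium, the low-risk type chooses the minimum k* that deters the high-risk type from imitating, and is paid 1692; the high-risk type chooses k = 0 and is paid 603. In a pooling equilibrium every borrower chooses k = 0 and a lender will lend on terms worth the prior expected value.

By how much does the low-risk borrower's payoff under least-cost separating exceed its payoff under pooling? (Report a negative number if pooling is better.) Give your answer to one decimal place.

Least-cost separating signal: k* solves 603 = 1692 − 261·k*, so k* = (1692 − 603)/261 ≈ 4.1724.
Low-risk type's separating payoff: 1692 − 121 × k* = 1692 − 121 × (1692 − 603)/261 = 1692 − 131769/261 ≈ 1187.138.
Pooling payoff: 0.59 × 1692 + 0.41 × 603 = 1245.51.
Difference: 1187.138 − 1245.51 = -58.372, i.e. -58.4 to one decimal place.
The low-risk type would prefer the pooling outcome.

-58.4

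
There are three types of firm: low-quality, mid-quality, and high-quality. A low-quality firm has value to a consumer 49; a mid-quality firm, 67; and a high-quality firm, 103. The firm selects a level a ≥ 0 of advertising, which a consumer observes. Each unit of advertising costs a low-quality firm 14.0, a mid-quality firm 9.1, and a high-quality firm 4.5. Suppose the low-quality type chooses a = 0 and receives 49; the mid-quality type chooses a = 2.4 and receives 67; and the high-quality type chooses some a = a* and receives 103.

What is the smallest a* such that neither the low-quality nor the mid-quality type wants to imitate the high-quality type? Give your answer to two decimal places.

Mid-quality type (on-path payoff 67 − 9.1×2.4 = 45.16) won't mimic when 45.16 ≥ 103 − 9.1·a*, i.e. a* ≥ 6.36.
Low-quality type (on-path payoff 49) won't mimic when 49 ≥ 103 − 14.0·a*, i.e. a* ≥ 3.86.
Both must hold, so a* = max(3.86, 6.36) = 6.36. The mid-quality type's constraint binds.

6.36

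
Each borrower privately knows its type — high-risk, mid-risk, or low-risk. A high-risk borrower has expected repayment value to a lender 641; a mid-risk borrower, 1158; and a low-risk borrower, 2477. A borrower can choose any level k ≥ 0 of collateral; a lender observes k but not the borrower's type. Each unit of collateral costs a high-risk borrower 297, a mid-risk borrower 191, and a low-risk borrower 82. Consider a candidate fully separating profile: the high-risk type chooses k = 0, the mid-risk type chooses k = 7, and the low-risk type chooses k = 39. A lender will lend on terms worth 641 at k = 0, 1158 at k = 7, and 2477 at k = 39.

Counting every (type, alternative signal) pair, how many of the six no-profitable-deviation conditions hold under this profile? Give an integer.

3

Mid-risk (own payoff 1158 − 191×7 = -179): to k=0 gives 641 → profitable ✗; to k=39 gives 2477 − 191×39 = -4972 → no gain ✓.
Low-risk (own payoff 2477 − 82×39 = -721): to k=0 gives 641 → profitable ✗; to k=7 gives 1158 − 82×7 = 584 → profitable ✗.
High-risk (own payoff 641): to k=7 gives 1158 − 297×7 = -921 → no gain ✓; to k=39 gives 2477 − 297×39 = -9106 → no gain ✓.
3 of the 6 constraints hold; not an equilibrium.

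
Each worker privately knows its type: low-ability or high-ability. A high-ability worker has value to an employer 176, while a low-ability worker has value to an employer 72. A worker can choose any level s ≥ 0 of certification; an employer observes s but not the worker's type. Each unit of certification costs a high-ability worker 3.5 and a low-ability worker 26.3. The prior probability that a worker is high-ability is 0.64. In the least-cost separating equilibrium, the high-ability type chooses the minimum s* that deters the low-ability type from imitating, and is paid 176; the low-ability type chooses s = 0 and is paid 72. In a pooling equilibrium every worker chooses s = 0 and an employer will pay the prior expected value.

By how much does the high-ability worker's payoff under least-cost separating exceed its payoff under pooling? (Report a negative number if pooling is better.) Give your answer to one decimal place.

23.6

Least-cost separating signal: s* solves 72 = 176 − 26.3·s*, so s* = (176 − 72)/26.3 ≈ 3.9544.
High-ability type's separating payoff: 176 − 3.5 × s* = 176 − 3.5 × (176 − 72)/26.3 = 176 − 364/26.3 ≈ 162.160.
Pooling payoff: 0.64 × 176 + 0.36 × 72 = 138.56.
Difference: 162.160 − 138.56 = 23.6.
The high-ability type prefers to separate.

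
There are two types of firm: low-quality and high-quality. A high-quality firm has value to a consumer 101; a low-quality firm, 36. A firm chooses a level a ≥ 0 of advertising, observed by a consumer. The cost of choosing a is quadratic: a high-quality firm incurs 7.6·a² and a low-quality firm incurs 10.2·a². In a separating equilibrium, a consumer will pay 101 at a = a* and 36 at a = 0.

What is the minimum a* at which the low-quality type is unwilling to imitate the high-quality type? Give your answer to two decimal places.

The low-quality type at a = 0 receives 36; imitating at a* yields 101 − 10.2·a*².
Indifference: 36 = 101 − 10.2·a*², so a*² = (101 − 36) / 10.2 ≈ 6.3725.
a* = √6.3725 ≈ 2.52.

2.52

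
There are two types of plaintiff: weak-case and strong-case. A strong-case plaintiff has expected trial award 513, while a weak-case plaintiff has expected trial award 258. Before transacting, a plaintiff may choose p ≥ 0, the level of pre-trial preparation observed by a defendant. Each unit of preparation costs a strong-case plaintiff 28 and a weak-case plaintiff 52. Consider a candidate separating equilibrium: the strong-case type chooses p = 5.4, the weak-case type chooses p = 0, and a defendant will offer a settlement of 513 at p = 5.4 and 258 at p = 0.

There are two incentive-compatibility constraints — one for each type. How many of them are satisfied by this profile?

Weak-case type: stay at 0 → 258; mimic → 513 − 52 × 5.4 = 232.2. IC holds (258 ≥ 232.2).
Strong-case type: signal → 513 − 28 × 5.4 = 361.8; deviate to 0 → 258. IC holds (361.8 ≥ 258).
2 of 2 constraints hold, so this is a separating equilibrium.

2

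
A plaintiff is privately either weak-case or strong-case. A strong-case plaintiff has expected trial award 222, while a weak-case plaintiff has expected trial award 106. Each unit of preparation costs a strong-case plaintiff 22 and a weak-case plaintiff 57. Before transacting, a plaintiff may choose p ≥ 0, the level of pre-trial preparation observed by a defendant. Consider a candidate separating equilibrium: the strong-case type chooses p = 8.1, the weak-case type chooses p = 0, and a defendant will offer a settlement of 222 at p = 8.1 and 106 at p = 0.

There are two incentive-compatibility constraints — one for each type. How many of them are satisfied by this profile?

Strong-case type: signal → 222 − 22 × 8.1 = 43.8; deviate to 0 → 106. IC fails (43.8 < 106).
Weak-case type: stay at 0 → 106; mimic → 222 − 57 × 8.1 = -239.7. IC holds (106 ≥ -239.7).
1 of 2 constraints hold, so this profile is not an equilibrium.

1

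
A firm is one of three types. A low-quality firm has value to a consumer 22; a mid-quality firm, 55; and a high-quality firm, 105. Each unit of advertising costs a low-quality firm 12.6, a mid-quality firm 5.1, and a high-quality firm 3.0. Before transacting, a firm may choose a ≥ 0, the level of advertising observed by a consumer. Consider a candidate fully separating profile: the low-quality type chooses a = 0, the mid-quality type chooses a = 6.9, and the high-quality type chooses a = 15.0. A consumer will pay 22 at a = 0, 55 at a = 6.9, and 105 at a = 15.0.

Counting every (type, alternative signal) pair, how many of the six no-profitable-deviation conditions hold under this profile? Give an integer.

High-quality (own payoff 105 − 3.0×15.0 = 60): to a=0 gives 22 → no gain ✓; to a=6.9 gives 55 − 3.0×6.9 = 34.3 → no gain ✓.
Mid-quality (own payoff 55 − 5.1×6.9 = 19.81): to a=0 gives 22 → profitable ✗; to a=15.0 gives 105 − 5.1×15.0 = 28.5 → profitable ✗.
Low-quality (own payoff 22): to a=6.9 gives 55 − 12.6×6.9 = -31.94 → no gain ✓; to a=15.0 gives 105 − 12.6×15.0 = -84 → no gain ✓.
4 of the 6 constraints hold; not an equilibrium.

4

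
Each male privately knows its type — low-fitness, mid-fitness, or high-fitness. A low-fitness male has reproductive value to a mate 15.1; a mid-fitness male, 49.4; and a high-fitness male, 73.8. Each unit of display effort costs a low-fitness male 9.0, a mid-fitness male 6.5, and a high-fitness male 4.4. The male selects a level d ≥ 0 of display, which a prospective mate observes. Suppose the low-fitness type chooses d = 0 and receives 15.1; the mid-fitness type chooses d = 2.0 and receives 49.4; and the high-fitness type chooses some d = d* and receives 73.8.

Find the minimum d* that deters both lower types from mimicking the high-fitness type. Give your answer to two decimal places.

Low-fitness type (on-path payoff 15.1) won't mimic when 15.1 ≥ 73.8 − 9.0·d*, i.e. d* ≥ 6.52.
Mid-fitness type (on-path payoff 49.4 − 6.5×2.0 = 36.4) won't mimic when 36.4 ≥ 73.8 − 6.5·d*, i.e. d* ≥ 5.75.
Both must hold, so d* = max(6.52, 5.75) = 6.52. The low-fitness type's constraint binds.

6.52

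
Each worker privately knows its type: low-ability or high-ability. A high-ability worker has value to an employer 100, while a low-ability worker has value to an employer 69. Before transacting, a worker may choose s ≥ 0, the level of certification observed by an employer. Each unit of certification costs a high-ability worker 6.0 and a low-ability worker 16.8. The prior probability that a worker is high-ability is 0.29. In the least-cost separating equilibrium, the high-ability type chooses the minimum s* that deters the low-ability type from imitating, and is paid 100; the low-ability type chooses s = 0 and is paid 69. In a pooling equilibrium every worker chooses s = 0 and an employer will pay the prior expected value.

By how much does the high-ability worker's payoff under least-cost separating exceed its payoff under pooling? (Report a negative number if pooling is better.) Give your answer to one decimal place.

Least-cost separating signal: s* solves 69 = 100 − 16.8·s*, so s* = (100 − 69)/16.8 ≈ 1.8452.
High-ability type's separating payoff: 100 − 6.0 × s* = 100 − 6.0 × (100 − 69)/16.8 = 100 − 186/16.8 ≈ 88.929.
Pooling payoff: 0.29 × 100 + 0.71 × 69 = 77.99.
Difference: 88.929 − 77.99 = 10.939, i.e. 10.9 to one decimal place.
The high-ability type prefers to separate.

10.9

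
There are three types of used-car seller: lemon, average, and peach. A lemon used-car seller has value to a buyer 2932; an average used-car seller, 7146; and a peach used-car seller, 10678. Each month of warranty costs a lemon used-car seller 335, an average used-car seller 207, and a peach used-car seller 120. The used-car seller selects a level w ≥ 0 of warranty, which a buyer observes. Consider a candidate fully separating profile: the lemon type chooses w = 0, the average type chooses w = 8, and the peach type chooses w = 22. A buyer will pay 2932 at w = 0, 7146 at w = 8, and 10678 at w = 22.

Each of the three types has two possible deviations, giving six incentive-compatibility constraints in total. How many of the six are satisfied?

Peach (own payoff 10678 − 120×22 = 8038): to w=0 gives 2932 → no gain ✓; to w=8 gives 7146 − 120×8 = 6186 → no gain ✓.
Lemon (own payoff 2932): to w=8 gives 7146 − 335×8 = 4466 → profitable ✗; to w=22 gives 10678 − 335×22 = 3308 → profitable ✗.
Average (own payoff 7146 − 207×8 = 5490): to w=0 gives 2932 → no gain ✓; to w=22 gives 10678 − 207×22 = 6124 → profitable ✗.
3 of the 6 constraints hold; not an equilibrium.

3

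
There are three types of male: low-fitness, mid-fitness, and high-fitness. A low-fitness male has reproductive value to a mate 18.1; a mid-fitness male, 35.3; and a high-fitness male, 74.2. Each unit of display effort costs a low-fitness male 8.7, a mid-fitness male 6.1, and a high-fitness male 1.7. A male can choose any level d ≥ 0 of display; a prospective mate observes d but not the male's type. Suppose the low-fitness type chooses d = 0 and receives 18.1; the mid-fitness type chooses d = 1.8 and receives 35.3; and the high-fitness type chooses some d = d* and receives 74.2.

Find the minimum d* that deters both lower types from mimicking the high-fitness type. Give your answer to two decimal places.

Mid-fitness type (on-path payoff 35.3 − 6.1×1.8 = 24.32) won't mimic when 24.32 ≥ 74.2 − 6.1·d*, i.e. d* ≥ 8.18.
Low-fitness type (on-path payoff 18.1) won't mimic when 18.1 ≥ 74.2 − 8.7·d*, i.e. d* ≥ 6.45.
Both must hold, so d* = max(6.45, 8.18) = 8.18. The mid-fitness type's constraint binds.

8.18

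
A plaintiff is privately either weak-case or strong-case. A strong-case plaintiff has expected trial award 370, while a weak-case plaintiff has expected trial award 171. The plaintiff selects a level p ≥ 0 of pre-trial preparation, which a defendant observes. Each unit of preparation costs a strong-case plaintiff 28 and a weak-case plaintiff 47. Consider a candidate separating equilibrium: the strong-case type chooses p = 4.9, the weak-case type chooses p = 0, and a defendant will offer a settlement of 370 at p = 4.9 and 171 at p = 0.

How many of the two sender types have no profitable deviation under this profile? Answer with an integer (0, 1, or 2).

2

Strong-case type: signal → 370 − 28 × 4.9 = 232.8; deviate to 0 → 171. IC holds (232.8 ≥ 171).
Weak-case type: stay at 0 → 171; mimic → 370 − 47 × 4.9 = 139.7. IC holds (171 ≥ 139.7).
2 of 2 constraints hold, so this is a separating equilibrium.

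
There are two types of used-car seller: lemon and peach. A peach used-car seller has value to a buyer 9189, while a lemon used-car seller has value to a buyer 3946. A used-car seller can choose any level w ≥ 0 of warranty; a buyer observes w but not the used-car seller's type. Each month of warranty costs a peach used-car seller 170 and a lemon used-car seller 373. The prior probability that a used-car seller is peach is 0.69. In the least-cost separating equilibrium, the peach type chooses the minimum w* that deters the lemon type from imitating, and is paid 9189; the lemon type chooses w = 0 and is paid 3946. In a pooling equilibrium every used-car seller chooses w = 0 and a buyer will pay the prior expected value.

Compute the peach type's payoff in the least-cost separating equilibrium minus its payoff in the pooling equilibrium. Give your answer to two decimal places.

-764.24

Least-cost separating signal: w* solves 3946 = 9189 − 373·w*, so w* = (9189 − 3946)/373 ≈ 14.0563.
Peach type's separating payoff: 9189 − 170 × w* = 9189 − 170 × (9189 − 3946)/373 = 9189 − 891310/373 ≈ 6799.4290.
Pooling payoff: 0.69 × 9189 + 0.31 × 3946 = 7563.67.
Difference: 6799.4290 − 7563.67 = -764.241, i.e. -764.24 to two decimal places.
The peach type would prefer the pooling outcome.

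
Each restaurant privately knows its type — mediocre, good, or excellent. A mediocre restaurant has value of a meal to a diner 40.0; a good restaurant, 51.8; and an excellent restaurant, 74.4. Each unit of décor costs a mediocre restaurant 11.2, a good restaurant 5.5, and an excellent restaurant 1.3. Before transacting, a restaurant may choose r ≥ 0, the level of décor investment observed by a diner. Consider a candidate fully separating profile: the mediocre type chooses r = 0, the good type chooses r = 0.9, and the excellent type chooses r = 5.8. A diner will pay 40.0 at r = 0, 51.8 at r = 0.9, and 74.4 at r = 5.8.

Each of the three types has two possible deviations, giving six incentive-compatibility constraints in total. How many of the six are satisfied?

Mediocre (own payoff 40.0): to r=0.9 gives 51.8 − 11.2×0.9 = 41.72 → profitable ✗; to r=5.8 gives 74.4 − 11.2×5.8 = 9.44 → no gain ✓.
Good (own payoff 51.8 − 5.5×0.9 = 46.85): to r=0 gives 40.0 → no gain ✓; to r=5.8 gives 74.4 − 5.5×5.8 = 42.5 → no gain ✓.
Excellent (own payoff 74.4 − 1.3×5.8 = 66.86): to r=0 gives 40.0 → no gain ✓; to r=0.9 gives 51.8 − 1.3×0.9 = 50.63 → no gain ✓.
5 of the 6 constraints hold; not an equilibrium.

5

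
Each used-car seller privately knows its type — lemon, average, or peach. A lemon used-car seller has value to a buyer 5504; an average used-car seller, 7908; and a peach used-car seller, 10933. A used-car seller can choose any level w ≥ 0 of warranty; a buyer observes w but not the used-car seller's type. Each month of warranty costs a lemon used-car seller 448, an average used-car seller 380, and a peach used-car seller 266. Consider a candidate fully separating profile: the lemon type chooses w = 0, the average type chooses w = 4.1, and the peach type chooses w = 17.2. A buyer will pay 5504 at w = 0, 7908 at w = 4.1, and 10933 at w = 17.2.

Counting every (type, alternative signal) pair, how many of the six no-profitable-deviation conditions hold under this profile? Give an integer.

4

Lemon (own payoff 5504): to w=4.1 gives 7908 − 448×4.1 = 6071.2 → profitable ✗; to w=17.2 gives 10933 − 448×17.2 = 3227.4 → no gain ✓.
Peach (own payoff 10933 − 266×17.2 = 6357.8): to w=0 gives 5504 → no gain ✓; to w=4.1 gives 7908 − 266×4.1 = 6817.4 → profitable ✗.
Average (own payoff 7908 − 380×4.1 = 6350): to w=0 gives 5504 → no gain ✓; to w=17.2 gives 10933 − 380×17.2 = 4397 → no gain ✓.
4 of the 6 constraints hold; not an equilibrium.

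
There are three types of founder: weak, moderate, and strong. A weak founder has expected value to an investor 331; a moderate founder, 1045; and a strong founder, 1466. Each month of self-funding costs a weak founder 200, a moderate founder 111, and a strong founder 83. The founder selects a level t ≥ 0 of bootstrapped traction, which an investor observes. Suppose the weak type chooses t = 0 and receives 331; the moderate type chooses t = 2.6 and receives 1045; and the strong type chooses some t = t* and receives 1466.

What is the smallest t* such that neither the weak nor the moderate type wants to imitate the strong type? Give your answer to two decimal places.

Weak type (on-path payoff 331) won't mimic when 331 ≥ 1466 − 200·t*, i.e. t* ≥ 5.68.
Moderate type (on-path payoff 1045 − 111×2.6 = 756.4) won't mimic when 756.4 ≥ 1466 − 111·t*, i.e. t* ≥ 6.39.
Both must hold, so t* = max(5.68, 6.39) = 6.39. The moderate type's constraint binds.

6.39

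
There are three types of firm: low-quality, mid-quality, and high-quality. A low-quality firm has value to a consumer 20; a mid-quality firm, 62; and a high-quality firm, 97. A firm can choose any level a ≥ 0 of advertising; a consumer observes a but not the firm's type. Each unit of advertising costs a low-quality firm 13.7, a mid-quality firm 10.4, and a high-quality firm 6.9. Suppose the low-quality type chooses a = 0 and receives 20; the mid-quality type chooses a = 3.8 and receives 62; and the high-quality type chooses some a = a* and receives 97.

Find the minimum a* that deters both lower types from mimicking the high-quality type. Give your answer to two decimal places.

Low-quality type (on-path payoff 20) won't mimic when 20 ≥ 97 − 13.7·a*, i.e. a* ≥ 5.62.
Mid-quality type (on-path payoff 62 − 10.4×3.8 = 22.48) won't mimic when 22.48 ≥ 97 − 10.4·a*, i.e. a* ≥ 7.17.
Both must hold, so a* = max(5.62, 7.17) = 7.17. The mid-quality type's constraint binds.

7.17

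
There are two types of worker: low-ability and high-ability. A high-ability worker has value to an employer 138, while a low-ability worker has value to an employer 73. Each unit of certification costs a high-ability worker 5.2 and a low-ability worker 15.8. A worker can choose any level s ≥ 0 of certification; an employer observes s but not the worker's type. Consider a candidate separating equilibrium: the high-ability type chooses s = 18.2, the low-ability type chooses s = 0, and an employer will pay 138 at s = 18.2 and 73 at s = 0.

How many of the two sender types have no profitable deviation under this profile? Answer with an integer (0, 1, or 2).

1

High-ability type: signal → 138 − 5.2 × 18.2 = 43.36; deviate to 0 → 73. IC fails (43.36 < 73).
Low-ability type: stay at 0 → 73; mimic → 138 − 15.8 × 18.2 = -149.56. IC holds (73 ≥ -149.56).
1 of 2 constraints hold, so this profile is not an equilibrium.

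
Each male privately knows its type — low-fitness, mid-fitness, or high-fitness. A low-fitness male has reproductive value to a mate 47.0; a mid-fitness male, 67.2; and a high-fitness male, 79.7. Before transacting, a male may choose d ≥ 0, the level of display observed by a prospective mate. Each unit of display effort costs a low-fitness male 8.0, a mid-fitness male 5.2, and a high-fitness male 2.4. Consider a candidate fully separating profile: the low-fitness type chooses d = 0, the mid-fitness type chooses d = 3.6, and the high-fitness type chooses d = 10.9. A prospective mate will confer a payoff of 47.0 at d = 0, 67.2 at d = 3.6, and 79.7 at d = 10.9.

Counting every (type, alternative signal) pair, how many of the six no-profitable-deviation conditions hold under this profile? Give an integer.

5

Low-fitness (own payoff 47.0): to d=3.6 gives 67.2 − 8.0×3.6 = 38.4 → no gain ✓; to d=10.9 gives 79.7 − 8.0×10.9 = -7.5 → no gain ✓.
Mid-fitness (own payoff 67.2 − 5.2×3.6 = 48.48): to d=0 gives 47.0 → no gain ✓; to d=10.9 gives 79.7 − 5.2×10.9 = 23.02 → no gain ✓.
High-fitness (own payoff 79.7 − 2.4×10.9 = 53.54): to d=0 gives 47.0 → no gain ✓; to d=3.6 gives 67.2 − 2.4×3.6 = 58.56 → profitable ✗.
5 of the 6 constraints hold; not an equilibrium.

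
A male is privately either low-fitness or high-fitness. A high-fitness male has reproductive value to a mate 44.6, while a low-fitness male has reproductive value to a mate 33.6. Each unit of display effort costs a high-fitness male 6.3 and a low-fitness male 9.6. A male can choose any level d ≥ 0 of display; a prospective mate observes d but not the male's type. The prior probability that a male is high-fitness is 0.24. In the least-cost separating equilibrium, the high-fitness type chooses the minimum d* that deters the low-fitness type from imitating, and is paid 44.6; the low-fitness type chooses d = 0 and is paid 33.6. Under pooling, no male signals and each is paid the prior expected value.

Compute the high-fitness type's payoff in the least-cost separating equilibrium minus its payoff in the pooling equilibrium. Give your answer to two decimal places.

Least-cost separating signal: d* solves 33.6 = 44.6 − 9.6·d*, so d* = (44.6 − 33.6)/9.6 ≈ 1.1458.
High-fitness type's separating payoff: 44.6 − 6.3 × d* = 44.6 − 6.3 × (44.6 − 33.6)/9.6 = 44.6 − 69.3/9.6 ≈ 37.3813.
Pooling payoff: 0.24 × 44.6 + 0.76 × 33.6 = 36.24.
Difference: 37.3813 − 36.24 = 1.1413, i.e. 1.14 to two decimal places.
The high-fitness type prefers to separate.

1.14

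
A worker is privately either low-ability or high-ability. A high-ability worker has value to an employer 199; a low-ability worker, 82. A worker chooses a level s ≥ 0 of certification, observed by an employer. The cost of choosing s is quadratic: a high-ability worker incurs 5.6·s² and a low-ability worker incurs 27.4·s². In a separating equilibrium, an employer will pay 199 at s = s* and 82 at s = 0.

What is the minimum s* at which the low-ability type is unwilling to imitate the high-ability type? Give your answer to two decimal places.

2.07

The low-ability type at s = 0 receives 82; imitating at s* yields 199 − 27.4·s*².
Indifference: 82 = 199 − 27.4·s*², so s*² = (199 − 82) / 27.4 ≈ 4.2701.
s* = √4.2701 ≈ 2.07.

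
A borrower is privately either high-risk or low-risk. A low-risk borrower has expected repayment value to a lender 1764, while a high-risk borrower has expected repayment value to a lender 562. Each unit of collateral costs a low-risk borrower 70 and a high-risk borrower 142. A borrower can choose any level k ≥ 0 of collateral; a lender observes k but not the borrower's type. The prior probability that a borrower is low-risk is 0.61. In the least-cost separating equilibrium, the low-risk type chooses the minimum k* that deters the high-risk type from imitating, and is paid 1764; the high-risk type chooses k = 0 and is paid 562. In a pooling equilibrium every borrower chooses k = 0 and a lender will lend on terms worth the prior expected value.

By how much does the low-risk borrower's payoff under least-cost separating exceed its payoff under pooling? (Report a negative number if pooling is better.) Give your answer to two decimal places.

Least-cost separating signal: k* solves 562 = 1764 − 142·k*, so k* = (1764 − 562)/142 ≈ 8.4648.
Low-risk type's separating payoff: 1764 − 70 × k* = 1764 − 70 × (1764 − 562)/142 = 1764 − 84140/142 ≈ 1171.4648.
Pooling payoff: 0.61 × 1764 + 0.39 × 562 = 1295.22.
Difference: 1171.4648 − 1295.22 = -123.7552, i.e. -123.76 to two decimal places.
The low-risk type would prefer the pooling outcome.

-123.76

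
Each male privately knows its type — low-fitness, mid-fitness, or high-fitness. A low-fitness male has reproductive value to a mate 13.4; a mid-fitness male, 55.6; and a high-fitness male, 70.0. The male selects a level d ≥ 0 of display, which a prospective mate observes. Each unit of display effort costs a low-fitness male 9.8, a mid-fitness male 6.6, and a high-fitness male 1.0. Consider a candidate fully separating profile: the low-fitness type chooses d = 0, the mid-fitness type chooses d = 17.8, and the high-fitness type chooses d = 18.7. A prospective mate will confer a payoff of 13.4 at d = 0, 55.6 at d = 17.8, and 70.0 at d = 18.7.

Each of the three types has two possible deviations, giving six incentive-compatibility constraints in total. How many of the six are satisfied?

Low-fitness (own payoff 13.4): to d=17.8 gives 55.6 − 9.8×17.8 = -118.84 → no gain ✓; to d=18.7 gives 70.0 − 9.8×18.7 = -113.26 → no gain ✓.
Mid-fitness (own payoff 55.6 − 6.6×17.8 = -61.88): to d=0 gives 13.4 → profitable ✗; to d=18.7 gives 70.0 − 6.6×18.7 = -53.42 → profitable ✗.
High-fitness (own payoff 70.0 − 1.0×18.7 = 51.3): to d=0 gives 13.4 → no gain ✓; to d=17.8 gives 55.6 − 1.0×17.8 = 37.8 → no gain ✓.
4 of the 6 constraints hold; not an equilibrium.

4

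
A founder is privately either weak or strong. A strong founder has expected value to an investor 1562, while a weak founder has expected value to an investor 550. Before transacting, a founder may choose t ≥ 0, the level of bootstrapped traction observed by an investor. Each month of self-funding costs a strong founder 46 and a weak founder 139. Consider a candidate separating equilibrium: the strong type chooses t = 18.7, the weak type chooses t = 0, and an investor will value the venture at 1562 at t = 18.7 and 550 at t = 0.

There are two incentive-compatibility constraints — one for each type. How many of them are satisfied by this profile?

Strong type: signal → 1562 − 46 × 18.7 = 701.8; deviate to 0 → 550. IC holds (701.8 ≥ 550).
Weak type: stay at 0 → 550; mimic → 1562 − 139 × 18.7 = -1037.3. IC holds (550 ≥ -1037.3).
2 of 2 constraints hold, so this is a separating equilibrium.

2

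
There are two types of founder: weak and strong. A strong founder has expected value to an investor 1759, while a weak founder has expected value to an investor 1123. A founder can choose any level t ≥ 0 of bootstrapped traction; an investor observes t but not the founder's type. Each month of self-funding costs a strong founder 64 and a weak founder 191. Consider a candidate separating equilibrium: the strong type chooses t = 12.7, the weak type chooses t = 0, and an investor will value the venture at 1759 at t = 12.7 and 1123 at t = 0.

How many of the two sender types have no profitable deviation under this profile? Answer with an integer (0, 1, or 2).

1

Strong type: signal → 1759 − 64 × 12.7 = 946.2; deviate to 0 → 1123. IC fails (946.2 < 1123).
Weak type: stay at 0 → 1123; mimic → 1759 − 191 × 12.7 = -666.7. IC holds (1123 ≥ -666.7).
1 of 2 constraints hold, so this profile is not an equilibrium.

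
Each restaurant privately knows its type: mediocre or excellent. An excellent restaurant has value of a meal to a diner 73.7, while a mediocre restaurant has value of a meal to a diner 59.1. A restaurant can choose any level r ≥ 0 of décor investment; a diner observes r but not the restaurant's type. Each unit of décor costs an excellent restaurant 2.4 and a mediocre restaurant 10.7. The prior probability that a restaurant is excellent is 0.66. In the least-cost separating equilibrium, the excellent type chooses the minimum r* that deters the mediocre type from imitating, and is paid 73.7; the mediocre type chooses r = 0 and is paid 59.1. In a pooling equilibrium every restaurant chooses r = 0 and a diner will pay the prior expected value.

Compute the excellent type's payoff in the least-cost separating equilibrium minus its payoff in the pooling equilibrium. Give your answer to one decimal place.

Least-cost separating signal: r* solves 59.1 = 73.7 − 10.7·r*, so r* = (73.7 − 59.1)/10.7 ≈ 1.3645.
Excellent type's separating payoff: 73.7 − 2.4 × r* = 73.7 − 2.4 × (73.7 − 59.1)/10.7 = 73.7 − 35.04/10.7 ≈ 70.425.
Pooling payoff: 0.66 × 73.7 + 0.34 × 59.1 = 68.736.
Difference: 70.425 − 68.736 = 1.689, i.e. 1.7 to one decimal place.
The excellent type prefers to separate.

1.7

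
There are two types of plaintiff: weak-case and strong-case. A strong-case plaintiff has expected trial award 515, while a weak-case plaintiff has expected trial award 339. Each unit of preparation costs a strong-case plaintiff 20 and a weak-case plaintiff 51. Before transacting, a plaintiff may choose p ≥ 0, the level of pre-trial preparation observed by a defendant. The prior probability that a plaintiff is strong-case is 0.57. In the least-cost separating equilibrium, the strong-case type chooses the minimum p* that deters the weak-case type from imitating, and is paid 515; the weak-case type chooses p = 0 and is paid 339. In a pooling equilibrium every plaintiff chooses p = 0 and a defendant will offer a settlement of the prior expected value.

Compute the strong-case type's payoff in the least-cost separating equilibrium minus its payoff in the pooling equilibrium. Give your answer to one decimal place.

6.7

Least-cost separating signal: p* solves 339 = 515 − 51·p*, so p* = (515 − 339)/51 ≈ 3.4510.
Strong-case type's separating payoff: 515 − 20 × p* = 515 − 20 × (515 − 339)/51 = 515 − 3520/51 ≈ 445.980.
Pooling payoff: 0.57 × 515 + 0.43 × 339 = 439.32.
Difference: 445.980 − 439.32 = 6.66, i.e. 6.7 to one decimal place.
The strong-case type prefers to separate.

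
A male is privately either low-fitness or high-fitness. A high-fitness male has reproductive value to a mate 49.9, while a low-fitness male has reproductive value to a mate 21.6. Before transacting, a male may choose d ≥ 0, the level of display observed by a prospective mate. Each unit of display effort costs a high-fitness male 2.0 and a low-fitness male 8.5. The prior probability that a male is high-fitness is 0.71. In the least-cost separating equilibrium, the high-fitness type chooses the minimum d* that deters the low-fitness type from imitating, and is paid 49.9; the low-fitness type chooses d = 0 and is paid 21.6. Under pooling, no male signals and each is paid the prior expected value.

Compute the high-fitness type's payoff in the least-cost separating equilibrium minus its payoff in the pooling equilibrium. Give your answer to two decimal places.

1.55

Least-cost separating signal: d* solves 21.6 = 49.9 − 8.5·d*, so d* = (49.9 − 21.6)/8.5 ≈ 3.3294.
High-fitness type's separating payoff: 49.9 − 2.0 × d* = 49.9 − 2.0 × (49.9 − 21.6)/8.5 = 49.9 − 56.6/8.5 ≈ 43.2412.
Pooling payoff: 0.71 × 49.9 + 0.29 × 21.6 = 41.693.
Difference: 43.2412 − 41.693 = 1.5482, i.e. 1.55 to two decimal places.
The high-fitness type prefers to separate.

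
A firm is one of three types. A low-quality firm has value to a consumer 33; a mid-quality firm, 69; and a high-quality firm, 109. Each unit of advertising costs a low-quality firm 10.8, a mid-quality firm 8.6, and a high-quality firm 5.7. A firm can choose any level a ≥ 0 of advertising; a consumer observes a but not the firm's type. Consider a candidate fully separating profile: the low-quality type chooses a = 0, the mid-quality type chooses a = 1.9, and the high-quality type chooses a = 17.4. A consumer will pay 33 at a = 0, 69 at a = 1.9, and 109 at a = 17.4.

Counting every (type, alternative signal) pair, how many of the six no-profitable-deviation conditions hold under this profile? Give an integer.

3

High-quality (own payoff 109 − 5.7×17.4 = 9.82): to a=0 gives 33 → profitable ✗; to a=1.9 gives 69 − 5.7×1.9 = 58.17 → profitable ✗.
Low-quality (own payoff 33): to a=1.9 gives 69 − 10.8×1.9 = 48.48 → profitable ✗; to a=17.4 gives 109 − 10.8×17.4 = -78.92 → no gain ✓.
Mid-quality (own payoff 69 − 8.6×1.9 = 52.66): to a=0 gives 33 → no gain ✓; to a=17.4 gives 109 − 8.6×17.4 = -40.64 → no gain ✓.
3 of the 6 constraints hold; not an equilibrium.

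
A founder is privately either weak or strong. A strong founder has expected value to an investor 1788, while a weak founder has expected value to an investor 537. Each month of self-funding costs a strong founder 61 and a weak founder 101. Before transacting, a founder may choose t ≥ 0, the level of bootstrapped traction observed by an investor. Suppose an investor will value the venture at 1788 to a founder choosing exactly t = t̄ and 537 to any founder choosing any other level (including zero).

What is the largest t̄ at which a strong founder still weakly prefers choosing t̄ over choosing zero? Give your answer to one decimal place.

Choosing t̄ yields the strong type 1788 − 61·t̄; choosing zero yields 537.
The strong type is indifferent at 1788 − 61·t̄ = 537, i.e. t̄ = (1788 − 537) / 61 ≈ 20.5.
For any t̄ above 20.5 the strong type would rather pool at zero, so separation collapses.

20.5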